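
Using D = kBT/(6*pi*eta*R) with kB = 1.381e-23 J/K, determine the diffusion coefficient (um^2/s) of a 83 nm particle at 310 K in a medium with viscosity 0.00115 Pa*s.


Radius R = 83/2 = 41.5 nm = 4.15e-08 m
D = kB*T / (6*pi*eta*R)
D = 1.381e-23 * 310 / (6 * pi * 0.00115 * 4.15e-08)
D = 4.75892e-12 m^2/s = 4.759 um^2/s

4.759


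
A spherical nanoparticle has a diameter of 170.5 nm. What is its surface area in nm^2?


Radius r = 170.5/2 = 85.25 nm
Surface area SA = 4 * pi * r^2
SA = 4 * pi * (85.25)^2
SA = 91326.88 nm^2

91326.88


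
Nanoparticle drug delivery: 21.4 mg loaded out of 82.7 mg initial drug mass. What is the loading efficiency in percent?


Drug loading efficiency = (drug loaded / drug initial) * 100
DLE = 21.4 / 82.7 * 100
DLE = 0.2588 * 100
DLE = 25.88%

25.88


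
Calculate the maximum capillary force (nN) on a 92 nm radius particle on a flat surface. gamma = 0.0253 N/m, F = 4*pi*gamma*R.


Convert radius: R = 92 nm = 9.2e-08 m
F = 4 * pi * gamma * R
F = 4 * pi * 0.0253 * 9.2e-08
F = 2.92495e-08 N = 29.2495 nN

29.2495


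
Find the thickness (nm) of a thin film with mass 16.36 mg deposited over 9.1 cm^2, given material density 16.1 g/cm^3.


Convert: m = 16.36 mg = 1.6360e-05 kg, A = 9.1 cm^2 = 9.1000e-04 m^2, rho = 16.1 g/cm^3 = 16100 kg/m^3
t = m / (A * rho)
t = 1.6360e-05 / (9.1000e-04 * 16100)
t = 1.1166e-06 m = 1116.6 nm

1116.6


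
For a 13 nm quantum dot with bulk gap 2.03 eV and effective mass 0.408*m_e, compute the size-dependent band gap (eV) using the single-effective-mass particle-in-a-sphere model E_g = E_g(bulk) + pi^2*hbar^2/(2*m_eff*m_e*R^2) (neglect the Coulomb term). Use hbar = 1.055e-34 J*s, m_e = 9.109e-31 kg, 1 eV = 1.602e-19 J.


Radius R = 13/2 nm = 6.5e-09 m
Confinement energy dE = pi^2 * hbar^2 / (2 * m_eff * m_e * R^2)
dE = pi^2 * (1.055e-34)^2 / (2 * 0.408 * 9.109e-31 * (6.5e-09)^2) J, divided by 1.602e-19 J/eV
dE = 0.0218 eV
Total band gap = E_g(bulk) + dE = 2.03 + 0.0218 = 2.0518 eV

2.0518


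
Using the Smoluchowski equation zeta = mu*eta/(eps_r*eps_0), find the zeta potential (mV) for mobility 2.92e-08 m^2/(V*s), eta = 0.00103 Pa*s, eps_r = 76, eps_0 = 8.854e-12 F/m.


Smoluchowski equation: zeta = mu * eta / (eps_r * eps_0)
zeta = 2.92e-08 * 0.00103 / (76 * 8.854e-12)
zeta = 0.044696 V = 44.7 mV

44.7


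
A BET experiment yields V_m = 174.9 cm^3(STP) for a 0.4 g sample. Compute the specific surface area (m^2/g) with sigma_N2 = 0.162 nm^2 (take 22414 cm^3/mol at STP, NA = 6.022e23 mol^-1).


Number of moles in monolayer = V_m / 22414 = 174.9 / 22414 = 0.00780316
Number of molecules = moles * NA = 0.00780316 * 6.022e23
SA = molecules * sigma / mass
SA = (174.9 / 22414) * 6.022e23 * 0.162e-18 / 0.4
SA = 1903.1 m^2/g

1903.1


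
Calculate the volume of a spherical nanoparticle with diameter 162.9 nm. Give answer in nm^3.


Radius r = 162.9/2 = 81.45 nm
Volume V = (4/3) * pi * r^3
V = (4/3) * pi * (81.45)^3
V = 2263402.94 nm^3

2263402.94


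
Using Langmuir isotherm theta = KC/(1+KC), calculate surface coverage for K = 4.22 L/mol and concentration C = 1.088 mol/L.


Langmuir isotherm: theta = K*C / (1 + K*C)
K*C = 4.22 * 1.088 = 4.59136
theta = 4.59136 / (1 + 4.59136) = 4.59136 / 5.59136
theta = 0.8212

0.8212


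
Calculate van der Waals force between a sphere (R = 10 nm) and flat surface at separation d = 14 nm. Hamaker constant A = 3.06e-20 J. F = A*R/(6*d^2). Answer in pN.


Convert to SI: R = 10 nm = 1e-08 m, d = 14 nm = 1.4e-08 m
F = A * R / (6 * d^2)
F = 3.06e-20 * 1e-08 / (6 * (1.4e-08)^2)
F = 2.60204e-13 N = 0.26 pN

0.26


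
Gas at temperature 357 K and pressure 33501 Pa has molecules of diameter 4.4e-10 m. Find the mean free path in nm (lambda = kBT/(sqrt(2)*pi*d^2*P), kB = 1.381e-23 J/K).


Mean free path: lambda = kB*T / (sqrt(2) * pi * d^2 * P)
lambda = 1.381e-23 * 357 / (sqrt(2) * pi * (4.4e-10)^2 * 33501)
lambda = 1.71094e-07 m
lambda = 171.09 nm

171.09


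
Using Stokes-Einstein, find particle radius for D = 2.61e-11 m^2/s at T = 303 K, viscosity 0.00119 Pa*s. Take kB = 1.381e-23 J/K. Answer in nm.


Stokes-Einstein: R = kB*T / (6*pi*eta*D)
R = 1.381e-23 * 303 / (6 * pi * 0.00119 * 2.61e-11)
R = 7.14739e-09 m = 7.15 nm

7.15


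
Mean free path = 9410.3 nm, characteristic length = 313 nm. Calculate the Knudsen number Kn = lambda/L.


Knudsen number Kn = lambda / L
Kn = 9410.3 / 313
Kn = 30.0649

30.0649


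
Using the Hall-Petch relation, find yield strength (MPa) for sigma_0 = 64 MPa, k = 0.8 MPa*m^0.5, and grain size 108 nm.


d = 108 nm = 1.08e-07 m
sqrt(d) = 0.0003286335
Hall-Petch contribution = k / sqrt(d) = 0.8 / 0.0003286335 = 2434.3 MPa
sigma = sigma_0 + k/sqrt(d) = 64 + 2434.3 = 2498.3 MPa

2498.3


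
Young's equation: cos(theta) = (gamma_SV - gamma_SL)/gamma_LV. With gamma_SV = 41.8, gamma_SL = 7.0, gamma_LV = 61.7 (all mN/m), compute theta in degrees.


cos(theta) = (gamma_SV - gamma_SL) / gamma_LV
cos(theta) = (41.8 - 7.0) / 61.7
cos(theta) = 0.564019
theta = arccos(0.564019) = 55.67 degrees

55.67


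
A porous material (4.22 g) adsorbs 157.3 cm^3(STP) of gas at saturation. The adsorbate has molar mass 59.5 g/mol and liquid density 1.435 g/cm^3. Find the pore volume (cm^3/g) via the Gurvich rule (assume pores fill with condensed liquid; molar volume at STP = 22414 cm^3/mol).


Moles adsorbed n = V_ads / 22414 = 157.3 / 22414 = 7.017935e-03 mol
Liquid volume V_liq = n * M / rho_liq = 7.017935e-03 * 59.5 / 1.435 = 0.29099 cm^3
Specific pore volume V_pore = V_liq / m_sample = 0.29099 / 4.22
V_pore = 0.069 cm^3/g

0.069


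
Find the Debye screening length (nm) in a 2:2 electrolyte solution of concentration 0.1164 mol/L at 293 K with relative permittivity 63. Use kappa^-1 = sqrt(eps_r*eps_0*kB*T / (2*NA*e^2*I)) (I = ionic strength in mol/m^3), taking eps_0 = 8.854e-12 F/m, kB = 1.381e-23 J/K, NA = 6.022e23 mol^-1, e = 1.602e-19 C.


Ionic strength I = 0.1164 * 2^2 * 1000 = 465.6 mol/m^3
kappa^-1 = sqrt(63 * 8.854e-12 * 1.381e-23 * 293 / (2 * 6.022e23 * (1.602e-19)^2 * 465.6))
kappa^-1 = 0.396 nm

0.396


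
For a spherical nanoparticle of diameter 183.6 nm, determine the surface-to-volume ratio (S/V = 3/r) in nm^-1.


Radius r = 183.6/2 = 91.8 nm
S/V = 3 / r = 3 / 91.8
S/V = 0.0327 nm^-1

0.0327


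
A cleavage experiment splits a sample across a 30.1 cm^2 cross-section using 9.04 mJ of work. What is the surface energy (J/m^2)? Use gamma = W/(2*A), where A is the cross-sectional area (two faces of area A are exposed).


Convert: A = 30.1 cm^2 = 0.00301 m^2, W = 9.04 mJ = 0.00904 J
Cleaving exposes two faces of area A, so total new surface = 2*A and gamma = W / (2*A)
gamma = 0.00904 / (2 * 0.00301)
gamma = 1.502 J/m^2

1.502


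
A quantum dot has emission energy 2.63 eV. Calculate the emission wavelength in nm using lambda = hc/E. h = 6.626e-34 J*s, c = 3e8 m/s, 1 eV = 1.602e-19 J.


Convert energy: E = 2.63 eV = 2.63 * 1.602e-19 = 4.21326e-19 J
lambda = h*c / E = 6.626e-34 * 3e8 / 4.21326e-19
lambda = 4.71796e-07 m = 471.8 nm

471.8


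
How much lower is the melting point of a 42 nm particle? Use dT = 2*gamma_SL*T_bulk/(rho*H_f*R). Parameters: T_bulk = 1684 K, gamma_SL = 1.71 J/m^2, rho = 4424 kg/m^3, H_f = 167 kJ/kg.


Radius R = 42/2 = 21 nm = 2.1e-08 m
Convert H_f = 167 kJ/kg = 167000 J/kg
dT = 2 * gamma_SL * T_bulk / (rho * H_f * R)
dT = 2 * 1.71 * 1684 / (4424 * 167000 * 2.1e-08)
dT = 371.2 K

371.2


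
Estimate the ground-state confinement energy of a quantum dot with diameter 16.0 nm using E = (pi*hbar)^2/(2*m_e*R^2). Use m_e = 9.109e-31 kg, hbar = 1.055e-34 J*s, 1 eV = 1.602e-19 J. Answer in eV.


Radius R = 16.0/2 = 8 nm = 8e-09 m
E = (pi * 1.055e-34)^2 / (2 * 9.109e-31 * (8e-09)^2)
E(J) = 9.42159e-22
E = E(J) / 1.602e-19 = 0.0059 eV

0.0059


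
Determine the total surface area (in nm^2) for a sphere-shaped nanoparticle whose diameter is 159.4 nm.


Radius r = 159.4/2 = 79.7 nm
Surface area SA = 4 * pi * r^2
SA = 4 * pi * (79.7)^2
SA = 79822.72 nm^2

79822.72


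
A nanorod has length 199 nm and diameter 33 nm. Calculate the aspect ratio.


Aspect ratio AR = length / diameter
AR = 199 / 33
AR = 6.03

6.03


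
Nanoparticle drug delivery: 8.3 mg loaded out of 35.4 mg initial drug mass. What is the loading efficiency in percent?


Drug loading efficiency = (drug loaded / drug initial) * 100
DLE = 8.3 / 35.4 * 100
DLE = 0.2345 * 100
DLE = 23.45%

23.45


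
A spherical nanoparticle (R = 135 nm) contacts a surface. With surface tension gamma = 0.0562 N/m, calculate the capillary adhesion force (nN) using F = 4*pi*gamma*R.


Convert radius: R = 135 nm = 1.35e-07 m
F = 4 * pi * gamma * R
F = 4 * pi * 0.0562 * 1.35e-07
F = 9.53411e-08 N = 95.3411 nN

95.3411


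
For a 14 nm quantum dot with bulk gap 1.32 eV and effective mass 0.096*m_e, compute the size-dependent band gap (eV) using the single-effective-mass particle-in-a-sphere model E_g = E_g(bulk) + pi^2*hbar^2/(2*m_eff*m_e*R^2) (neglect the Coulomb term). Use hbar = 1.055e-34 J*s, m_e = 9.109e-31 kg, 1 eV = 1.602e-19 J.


Radius R = 14/2 nm = 7e-09 m
Confinement energy dE = pi^2 * hbar^2 / (2 * m_eff * m_e * R^2)
dE = pi^2 * (1.055e-34)^2 / (2 * 0.096 * 9.109e-31 * (7e-09)^2) J, divided by 1.602e-19 J/eV
dE = 0.08 eV
Total band gap = E_g(bulk) + dE = 1.32 + 0.08 = 1.4 eV

1.4


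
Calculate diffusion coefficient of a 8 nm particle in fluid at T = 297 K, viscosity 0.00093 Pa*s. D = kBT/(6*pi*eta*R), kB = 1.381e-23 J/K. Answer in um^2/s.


Radius R = 8/2 = 4 nm = 4e-09 m
D = kB*T / (6*pi*eta*R)
D = 1.381e-23 * 297 / (6 * pi * 0.00093 * 4e-09)
D = 5.84933e-11 m^2/s = 58.493 um^2/s

58.493


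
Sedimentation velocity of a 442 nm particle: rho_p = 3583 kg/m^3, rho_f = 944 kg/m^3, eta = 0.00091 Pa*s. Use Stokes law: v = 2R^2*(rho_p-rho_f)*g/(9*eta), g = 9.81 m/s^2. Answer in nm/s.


Radius R = 442/2 nm = 2.21e-07 m
Density difference = 3583 - 944 = 2639 kg/m^3
v = 2 * R^2 * (rho_p - rho_f) * g / (9 * eta)
v = 2 * (2.21e-07)^2 * 2639 * 9.81 / (9 * 0.00091)
v = 3.08773e-07 m/s = 308.7728 nm/s

308.7728


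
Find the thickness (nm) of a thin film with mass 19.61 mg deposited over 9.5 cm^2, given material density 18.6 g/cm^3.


Convert: m = 19.61 mg = 1.9610e-05 kg, A = 9.5 cm^2 = 9.5000e-04 m^2, rho = 18.6 g/cm^3 = 18600 kg/m^3
t = m / (A * rho)
t = 1.9610e-05 / (9.5000e-04 * 18600)
t = 1.1098e-06 m = 1109.8 nm

1109.8


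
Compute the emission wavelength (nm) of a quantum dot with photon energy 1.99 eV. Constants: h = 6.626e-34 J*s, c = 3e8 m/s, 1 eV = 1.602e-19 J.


Convert energy: E = 1.99 eV = 1.99 * 1.602e-19 = 3.18798e-19 J
lambda = h*c / E = 6.626e-34 * 3e8 / 3.18798e-19
lambda = 6.2353e-07 m = 623.5 nm

623.5


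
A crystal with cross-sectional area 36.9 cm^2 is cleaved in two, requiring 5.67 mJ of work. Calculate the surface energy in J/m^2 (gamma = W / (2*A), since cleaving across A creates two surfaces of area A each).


Convert: A = 36.9 cm^2 = 0.00369 m^2, W = 5.67 mJ = 0.00567 J
Cleaving exposes two faces of area A, so total new surface = 2*A and gamma = W / (2*A)
gamma = 0.00567 / (2 * 0.00369)
gamma = 0.768 J/m^2

0.768


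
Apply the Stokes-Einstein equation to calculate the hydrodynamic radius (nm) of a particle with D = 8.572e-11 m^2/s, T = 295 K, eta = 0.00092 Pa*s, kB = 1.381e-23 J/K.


Stokes-Einstein: R = kB*T / (6*pi*eta*D)
R = 1.381e-23 * 295 / (6 * pi * 0.00092 * 8.572e-11)
R = 2.74059e-09 m = 2.74 nm

2.74


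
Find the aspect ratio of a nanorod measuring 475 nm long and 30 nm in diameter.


Aspect ratio AR = length / diameter
AR = 475 / 30
AR = 15.83

15.83


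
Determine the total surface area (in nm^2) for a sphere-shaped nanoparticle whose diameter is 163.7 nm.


Radius r = 163.7/2 = 81.85 nm
Surface area SA = 4 * pi * r^2
SA = 4 * pi * (81.85)^2
SA = 84187.43 nm^2

84187.43


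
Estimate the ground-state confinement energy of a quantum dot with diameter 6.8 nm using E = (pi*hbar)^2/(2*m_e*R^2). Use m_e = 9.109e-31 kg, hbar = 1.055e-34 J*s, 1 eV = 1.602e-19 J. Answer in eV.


Radius R = 6.8/2 = 3.4 nm = 3.4e-09 m
E = (pi * 1.055e-34)^2 / (2 * 9.109e-31 * (3.4e-09)^2)
E(J) = 5.2161e-21
E = E(J) / 1.602e-19 = 0.0326 eV

0.0326


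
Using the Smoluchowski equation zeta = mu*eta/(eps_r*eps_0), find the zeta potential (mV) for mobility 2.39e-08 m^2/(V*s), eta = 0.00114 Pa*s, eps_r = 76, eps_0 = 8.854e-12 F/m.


Smoluchowski equation: zeta = mu * eta / (eps_r * eps_0)
zeta = 2.39e-08 * 0.00114 / (76 * 8.854e-12)
zeta = 0.04049 V = 40.49 mV

40.49


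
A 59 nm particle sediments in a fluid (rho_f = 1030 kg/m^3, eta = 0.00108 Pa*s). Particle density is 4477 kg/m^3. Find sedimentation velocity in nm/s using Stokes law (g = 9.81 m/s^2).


Radius R = 59/2 nm = 2.95e-08 m
Density difference = 4477 - 1030 = 3447 kg/m^3
v = 2 * R^2 * (rho_p - rho_f) * g / (9 * eta)
v = 2 * (2.95e-08)^2 * 3447 * 9.81 / (9 * 0.00108)
v = 6.05505e-09 m/s = 6.0551 nm/s

6.0551


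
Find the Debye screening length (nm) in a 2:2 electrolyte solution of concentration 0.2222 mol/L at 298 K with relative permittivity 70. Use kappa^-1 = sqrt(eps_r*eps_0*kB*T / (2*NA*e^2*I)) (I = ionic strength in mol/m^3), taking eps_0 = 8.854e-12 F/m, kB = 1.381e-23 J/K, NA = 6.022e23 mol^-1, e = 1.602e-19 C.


Ionic strength I = 0.2222 * 2^2 * 1000 = 888.8 mol/m^3
kappa^-1 = sqrt(70 * 8.854e-12 * 1.381e-23 * 298 / (2 * 6.022e23 * (1.602e-19)^2 * 888.8))
kappa^-1 = 0.305 nm

0.305


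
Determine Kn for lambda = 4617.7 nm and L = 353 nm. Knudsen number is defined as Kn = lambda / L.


Knudsen number Kn = lambda / L
Kn = 4617.7 / 353
Kn = 13.0813

13.0813


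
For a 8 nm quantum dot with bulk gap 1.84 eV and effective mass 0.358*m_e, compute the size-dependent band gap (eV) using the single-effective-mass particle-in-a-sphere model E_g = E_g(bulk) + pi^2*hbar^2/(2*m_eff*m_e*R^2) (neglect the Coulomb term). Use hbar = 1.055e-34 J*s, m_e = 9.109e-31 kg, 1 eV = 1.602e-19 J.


Radius R = 8/2 nm = 4e-09 m
Confinement energy dE = pi^2 * hbar^2 / (2 * m_eff * m_e * R^2)
dE = pi^2 * (1.055e-34)^2 / (2 * 0.358 * 9.109e-31 * (4e-09)^2) J, divided by 1.602e-19 J/eV
dE = 0.0657 eV
Total band gap = E_g(bulk) + dE = 1.84 + 0.0657 = 1.9057 eV

1.9057


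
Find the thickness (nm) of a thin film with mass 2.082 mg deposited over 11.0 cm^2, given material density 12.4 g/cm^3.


Convert: m = 2.082 mg = 2.0820e-06 kg, A = 11.0 cm^2 = 1.1000e-03 m^2, rho = 12.4 g/cm^3 = 12400 kg/m^3
t = m / (A * rho)
t = 2.0820e-06 / (1.1000e-03 * 12400)
t = 1.5264e-07 m = 152.6 nm

152.6


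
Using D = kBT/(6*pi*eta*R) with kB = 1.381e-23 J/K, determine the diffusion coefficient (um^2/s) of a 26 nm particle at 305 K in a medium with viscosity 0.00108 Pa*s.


Radius R = 26/2 = 13 nm = 1.3e-08 m
D = kB*T / (6*pi*eta*R)
D = 1.381e-23 * 305 / (6 * pi * 0.00108 * 1.3e-08)
D = 1.59157e-11 m^2/s = 15.916 um^2/s

15.916


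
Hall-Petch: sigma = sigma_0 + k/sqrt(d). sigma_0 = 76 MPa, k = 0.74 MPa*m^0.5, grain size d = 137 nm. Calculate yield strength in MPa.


d = 137 nm = 1.37e-07 m
sqrt(d) = 0.0003701351
Hall-Petch contribution = k / sqrt(d) = 0.74 / 0.0003701351 = 1999.3 MPa
sigma = sigma_0 + k/sqrt(d) = 76 + 1999.3 = 2075.3 MPa

2075.3


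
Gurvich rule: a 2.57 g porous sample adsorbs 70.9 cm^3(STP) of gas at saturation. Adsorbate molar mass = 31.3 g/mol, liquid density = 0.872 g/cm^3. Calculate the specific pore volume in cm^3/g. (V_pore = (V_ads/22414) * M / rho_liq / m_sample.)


Moles adsorbed n = V_ads / 22414 = 70.9 / 22414 = 3.163202e-03 mol
Liquid volume V_liq = n * M / rho_liq = 3.163202e-03 * 31.3 / 0.872 = 0.11354 cm^3
Specific pore volume V_pore = V_liq / m_sample = 0.11354 / 2.57
V_pore = 0.0442 cm^3/g

0.0442


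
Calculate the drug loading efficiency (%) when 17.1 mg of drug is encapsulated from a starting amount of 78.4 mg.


Drug loading efficiency = (drug loaded / drug initial) * 100
DLE = 17.1 / 78.4 * 100
DLE = 0.2181 * 100
DLE = 21.81%

21.81


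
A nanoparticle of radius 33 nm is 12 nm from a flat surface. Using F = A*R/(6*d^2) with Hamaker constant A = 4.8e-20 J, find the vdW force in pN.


Convert to SI: R = 33 nm = 3.3e-08 m, d = 12 nm = 1.2e-08 m
F = A * R / (6 * d^2)
F = 4.8e-20 * 3.3e-08 / (6 * (1.2e-08)^2)
F = 1.83333e-12 N = 1.833 pN

1.833


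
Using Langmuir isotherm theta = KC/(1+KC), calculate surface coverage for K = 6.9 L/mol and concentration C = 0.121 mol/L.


Langmuir isotherm: theta = K*C / (1 + K*C)
K*C = 6.9 * 0.121 = 0.8349
theta = 0.8349 / (1 + 0.8349) = 0.8349 / 1.8349
theta = 0.455

0.455


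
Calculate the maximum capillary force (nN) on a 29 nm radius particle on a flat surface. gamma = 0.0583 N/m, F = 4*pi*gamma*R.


Convert radius: R = 29 nm = 2.9e-08 m
F = 4 * pi * gamma * R
F = 4 * pi * 0.0583 * 2.9e-08
F = 2.1246e-08 N = 21.246 nN

21.246


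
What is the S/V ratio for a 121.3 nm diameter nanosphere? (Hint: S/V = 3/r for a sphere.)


Radius r = 121.3/2 = 60.65 nm
S/V = 3 / r = 3 / 60.65
S/V = 0.0495 nm^-1

0.0495


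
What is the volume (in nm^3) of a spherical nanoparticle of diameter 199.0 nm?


Radius r = 199.0/2 = 99.5 nm
Volume V = (4/3) * pi * r^3
V = (4/3) * pi * (99.5)^3
V = 4126271.99 nm^3

4126271.99


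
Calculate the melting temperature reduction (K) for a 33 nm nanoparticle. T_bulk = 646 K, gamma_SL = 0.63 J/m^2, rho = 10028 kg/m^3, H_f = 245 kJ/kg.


Radius R = 33/2 = 16.5 nm = 1.65e-08 m
Convert H_f = 245 kJ/kg = 245000 J/kg
dT = 2 * gamma_SL * T_bulk / (rho * H_f * R)
dT = 2 * 0.63 * 646 / (10028 * 245000 * 1.65e-08)
dT = 20.1 K

20.1


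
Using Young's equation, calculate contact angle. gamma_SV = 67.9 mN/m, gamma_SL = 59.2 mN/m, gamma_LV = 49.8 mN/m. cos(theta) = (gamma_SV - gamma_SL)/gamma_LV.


cos(theta) = (gamma_SV - gamma_SL) / gamma_LV
cos(theta) = (67.9 - 59.2) / 49.8
cos(theta) = 0.174699
theta = arccos(0.174699) = 79.94 degrees

79.94


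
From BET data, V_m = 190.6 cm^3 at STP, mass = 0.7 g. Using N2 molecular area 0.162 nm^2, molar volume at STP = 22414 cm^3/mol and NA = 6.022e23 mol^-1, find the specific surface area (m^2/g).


Number of moles in monolayer = V_m / 22414 = 190.6 / 22414 = 0.00850361
Number of molecules = moles * NA = 0.00850361 * 6.022e23
SA = molecules * sigma / mass
SA = (190.6 / 22414) * 6.022e23 * 0.162e-18 / 0.7
SA = 1185.1 m^2/g

1185.1


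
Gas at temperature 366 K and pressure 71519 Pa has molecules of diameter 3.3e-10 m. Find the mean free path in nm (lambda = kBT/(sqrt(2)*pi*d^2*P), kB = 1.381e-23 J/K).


Mean free path: lambda = kB*T / (sqrt(2) * pi * d^2 * P)
lambda = 1.381e-23 * 366 / (sqrt(2) * pi * (3.3e-10)^2 * 71519)
lambda = 1.4607e-07 m
lambda = 146.07 nm

146.07


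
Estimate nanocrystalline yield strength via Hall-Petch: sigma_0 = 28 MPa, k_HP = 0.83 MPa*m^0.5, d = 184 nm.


d = 184 nm = 1.84e-07 m
sqrt(d) = 0.0004289522
Hall-Petch contribution = k / sqrt(d) = 0.83 / 0.0004289522 = 1934.9 MPa
sigma = sigma_0 + k/sqrt(d) = 28 + 1934.9 = 1962.9 MPa

1962.9


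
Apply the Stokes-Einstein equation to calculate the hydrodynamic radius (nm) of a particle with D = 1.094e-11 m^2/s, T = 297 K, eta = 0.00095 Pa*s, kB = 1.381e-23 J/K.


Stokes-Einstein: R = kB*T / (6*pi*eta*D)
R = 1.381e-23 * 297 / (6 * pi * 0.00095 * 1.094e-11)
R = 2.09367e-08 m = 20.94 nm

20.94


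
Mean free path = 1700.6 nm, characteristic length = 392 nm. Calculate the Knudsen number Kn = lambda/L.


Knudsen number Kn = lambda / L
Kn = 1700.6 / 392
Kn = 4.3383

4.3383


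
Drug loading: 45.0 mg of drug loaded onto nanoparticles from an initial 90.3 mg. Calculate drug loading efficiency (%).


Drug loading efficiency = (drug loaded / drug initial) * 100
DLE = 45.0 / 90.3 * 100
DLE = 0.4983 * 100
DLE = 49.83%

49.83


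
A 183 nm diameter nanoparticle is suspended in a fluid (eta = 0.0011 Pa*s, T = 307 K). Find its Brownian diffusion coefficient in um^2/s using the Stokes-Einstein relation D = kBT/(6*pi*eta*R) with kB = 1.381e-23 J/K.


Radius R = 183/2 = 91.5 nm = 9.15e-08 m
D = kB*T / (6*pi*eta*R)
D = 1.381e-23 * 307 / (6 * pi * 0.0011 * 9.15e-08)
D = 2.23469e-12 m^2/s = 2.235 um^2/s

2.235


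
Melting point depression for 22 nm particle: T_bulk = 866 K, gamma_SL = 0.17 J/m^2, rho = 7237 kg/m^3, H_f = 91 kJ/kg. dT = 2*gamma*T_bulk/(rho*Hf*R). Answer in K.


Radius R = 22/2 = 11 nm = 1.1e-08 m
Convert H_f = 91 kJ/kg = 91000 J/kg
dT = 2 * gamma_SL * T_bulk / (rho * H_f * R)
dT = 2 * 0.17 * 866 / (7237 * 91000 * 1.1e-08)
dT = 40.6 K

40.6


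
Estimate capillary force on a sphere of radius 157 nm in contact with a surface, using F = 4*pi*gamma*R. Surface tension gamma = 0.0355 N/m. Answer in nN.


Convert radius: R = 157 nm = 1.57e-07 m
F = 4 * pi * gamma * R
F = 4 * pi * 0.0355 * 1.57e-07
F = 7.00387e-08 N = 70.0387 nN

70.0387


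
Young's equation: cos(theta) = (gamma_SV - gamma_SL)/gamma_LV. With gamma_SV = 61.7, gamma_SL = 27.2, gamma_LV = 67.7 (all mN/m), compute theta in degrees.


cos(theta) = (gamma_SV - gamma_SL) / gamma_LV
cos(theta) = (61.7 - 27.2) / 67.7
cos(theta) = 0.509601
theta = arccos(0.509601) = 59.36 degrees

59.36


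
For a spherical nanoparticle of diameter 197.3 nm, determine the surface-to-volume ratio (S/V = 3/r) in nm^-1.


Radius r = 197.3/2 = 98.65 nm
S/V = 3 / r = 3 / 98.65
S/V = 0.0304 nm^-1

0.0304


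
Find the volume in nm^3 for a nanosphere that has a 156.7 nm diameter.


Radius r = 156.7/2 = 78.35 nm
Volume V = (4/3) * pi * r^3
V = (4/3) * pi * (78.35)^3
V = 2014677.85 nm^3

2014677.85


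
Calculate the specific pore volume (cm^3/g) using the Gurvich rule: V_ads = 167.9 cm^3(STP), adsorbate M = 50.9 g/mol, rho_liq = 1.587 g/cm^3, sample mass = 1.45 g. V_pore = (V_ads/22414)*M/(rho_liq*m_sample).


Moles adsorbed n = V_ads / 22414 = 167.9 / 22414 = 7.490854e-03 mol
Liquid volume V_liq = n * M / rho_liq = 7.490854e-03 * 50.9 / 1.587 = 0.24025 cm^3
Specific pore volume V_pore = V_liq / m_sample = 0.24025 / 1.45
V_pore = 0.1657 cm^3/g

0.1657


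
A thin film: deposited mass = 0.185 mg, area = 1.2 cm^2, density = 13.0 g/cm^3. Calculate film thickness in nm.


Convert: m = 0.185 mg = 1.8500e-07 kg, A = 1.2 cm^2 = 1.2000e-04 m^2, rho = 13.0 g/cm^3 = 13000 kg/m^3
t = m / (A * rho)
t = 1.8500e-07 / (1.2000e-04 * 13000)
t = 1.1859e-07 m = 118.6 nm

118.6


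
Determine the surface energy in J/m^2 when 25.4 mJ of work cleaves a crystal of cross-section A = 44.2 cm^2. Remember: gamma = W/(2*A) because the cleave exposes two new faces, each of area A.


Convert: A = 44.2 cm^2 = 0.00442 m^2, W = 25.4 mJ = 0.0254 J
Cleaving exposes two faces of area A, so total new surface = 2*A and gamma = W / (2*A)
gamma = 0.0254 / (2 * 0.00442)
gamma = 2.873 J/m^2

2.873


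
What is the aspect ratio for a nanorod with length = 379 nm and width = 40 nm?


Aspect ratio AR = length / diameter
AR = 379 / 40
AR = 9.47

9.47


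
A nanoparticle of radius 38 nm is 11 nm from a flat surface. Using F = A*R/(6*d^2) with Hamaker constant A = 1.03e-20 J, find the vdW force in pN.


Convert to SI: R = 38 nm = 3.8e-08 m, d = 11 nm = 1.1e-08 m
F = A * R / (6 * d^2)
F = 1.03e-20 * 3.8e-08 / (6 * (1.1e-08)^2)
F = 5.39118e-13 N = 0.539 pN

0.539


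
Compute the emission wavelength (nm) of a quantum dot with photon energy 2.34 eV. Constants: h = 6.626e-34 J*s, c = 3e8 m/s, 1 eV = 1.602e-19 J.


Convert energy: E = 2.34 eV = 2.34 * 1.602e-19 = 3.74868e-19 J
lambda = h*c / E = 6.626e-34 * 3e8 / 3.74868e-19
lambda = 5.30267e-07 m = 530.3 nm

530.3


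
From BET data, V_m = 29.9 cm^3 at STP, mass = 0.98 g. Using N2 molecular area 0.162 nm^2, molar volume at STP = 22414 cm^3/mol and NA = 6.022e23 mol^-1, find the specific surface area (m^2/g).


Number of moles in monolayer = V_m / 22414 = 29.9 / 22414 = 0.00133399
Number of molecules = moles * NA = 0.00133399 * 6.022e23
SA = molecules * sigma / mass
SA = (29.9 / 22414) * 6.022e23 * 0.162e-18 / 0.98
SA = 132.8 m^2/g

132.8


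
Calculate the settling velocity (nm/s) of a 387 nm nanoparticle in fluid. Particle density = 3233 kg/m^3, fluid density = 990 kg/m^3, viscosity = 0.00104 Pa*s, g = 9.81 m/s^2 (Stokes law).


Radius R = 387/2 nm = 1.935e-07 m
Density difference = 3233 - 990 = 2243 kg/m^3
v = 2 * R^2 * (rho_p - rho_f) * g / (9 * eta)
v = 2 * (1.935e-07)^2 * 2243 * 9.81 / (9 * 0.00104)
v = 1.76041e-07 m/s = 176.0412 nm/s

176.0412


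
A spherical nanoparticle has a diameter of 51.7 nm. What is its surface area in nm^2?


Radius r = 51.7/2 = 25.85 nm
Surface area SA = 4 * pi * r^2
SA = 4 * pi * (25.85)^2
SA = 8397.13 nm^2

8397.13


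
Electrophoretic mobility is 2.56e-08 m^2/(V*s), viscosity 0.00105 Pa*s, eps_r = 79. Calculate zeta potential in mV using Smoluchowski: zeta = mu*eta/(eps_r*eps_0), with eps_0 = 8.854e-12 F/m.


Smoluchowski equation: zeta = mu * eta / (eps_r * eps_0)
zeta = 2.56e-08 * 0.00105 / (79 * 8.854e-12)
zeta = 0.038429 V = 38.43 mV

38.43


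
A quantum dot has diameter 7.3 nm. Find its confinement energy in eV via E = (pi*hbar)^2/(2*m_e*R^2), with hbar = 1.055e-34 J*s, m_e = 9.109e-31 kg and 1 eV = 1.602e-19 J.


Radius R = 7.3/2 = 3.65 nm = 3.65e-09 m
E = (pi * 1.055e-34)^2 / (2 * 9.109e-31 * (3.65e-09)^2)
E(J) = 4.52604e-21
E = E(J) / 1.602e-19 = 0.0283 eV

0.0283


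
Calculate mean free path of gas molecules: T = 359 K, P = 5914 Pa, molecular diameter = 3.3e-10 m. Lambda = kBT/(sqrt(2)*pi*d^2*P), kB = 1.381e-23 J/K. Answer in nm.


Mean free path: lambda = kB*T / (sqrt(2) * pi * d^2 * P)
lambda = 1.381e-23 * 359 / (sqrt(2) * pi * (3.3e-10)^2 * 5914)
lambda = 1.73266e-06 m
lambda = 1732.66 nm

1732.66


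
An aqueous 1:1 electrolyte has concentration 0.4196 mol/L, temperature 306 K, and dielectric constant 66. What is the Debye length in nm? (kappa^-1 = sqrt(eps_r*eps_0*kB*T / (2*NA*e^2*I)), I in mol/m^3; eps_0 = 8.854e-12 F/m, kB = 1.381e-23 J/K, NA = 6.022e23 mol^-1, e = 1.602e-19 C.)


Ionic strength I = 0.4196 * 1^2 * 1000 = 419.6 mol/m^3
kappa^-1 = sqrt(66 * 8.854e-12 * 1.381e-23 * 306 / (2 * 6.022e23 * (1.602e-19)^2 * 419.6))
kappa^-1 = 0.436 nm

0.436


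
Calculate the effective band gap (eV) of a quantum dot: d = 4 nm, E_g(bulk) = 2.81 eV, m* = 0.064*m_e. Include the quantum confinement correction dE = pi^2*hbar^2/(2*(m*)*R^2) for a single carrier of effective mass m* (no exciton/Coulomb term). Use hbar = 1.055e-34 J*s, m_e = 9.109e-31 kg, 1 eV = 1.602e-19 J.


Radius R = 4/2 nm = 2e-09 m
Confinement energy dE = pi^2 * hbar^2 / (2 * m_eff * m_e * R^2)
dE = pi^2 * (1.055e-34)^2 / (2 * 0.064 * 9.109e-31 * (2e-09)^2) J, divided by 1.602e-19 J/eV
dE = 1.4703 eV
Total band gap = E_g(bulk) + dE = 2.81 + 1.4703 = 4.2803 eV

4.2803


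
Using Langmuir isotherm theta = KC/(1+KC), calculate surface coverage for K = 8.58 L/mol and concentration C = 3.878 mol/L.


Langmuir isotherm: theta = K*C / (1 + K*C)
K*C = 8.58 * 3.878 = 33.27324
theta = 33.27324 / (1 + 33.27324) = 33.27324 / 34.27324
theta = 0.9708

0.9708


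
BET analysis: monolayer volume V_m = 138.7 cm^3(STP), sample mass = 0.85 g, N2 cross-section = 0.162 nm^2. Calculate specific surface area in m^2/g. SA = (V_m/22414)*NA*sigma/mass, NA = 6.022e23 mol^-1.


Number of moles in monolayer = V_m / 22414 = 138.7 / 22414 = 0.0061881
Number of molecules = moles * NA = 0.0061881 * 6.022e23
SA = molecules * sigma / mass
SA = (138.7 / 22414) * 6.022e23 * 0.162e-18 / 0.85
SA = 710.2 m^2/g

710.2


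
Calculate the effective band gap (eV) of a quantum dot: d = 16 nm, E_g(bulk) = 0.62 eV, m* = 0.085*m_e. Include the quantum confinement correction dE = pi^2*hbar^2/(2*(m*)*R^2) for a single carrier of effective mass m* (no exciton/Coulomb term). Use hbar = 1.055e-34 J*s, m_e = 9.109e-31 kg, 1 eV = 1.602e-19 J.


Radius R = 16/2 nm = 8e-09 m
Confinement energy dE = pi^2 * hbar^2 / (2 * m_eff * m_e * R^2)
dE = pi^2 * (1.055e-34)^2 / (2 * 0.085 * 9.109e-31 * (8e-09)^2) J, divided by 1.602e-19 J/eV
dE = 0.0692 eV
Total band gap = E_g(bulk) + dE = 0.62 + 0.0692 = 0.6892 eV

0.6892


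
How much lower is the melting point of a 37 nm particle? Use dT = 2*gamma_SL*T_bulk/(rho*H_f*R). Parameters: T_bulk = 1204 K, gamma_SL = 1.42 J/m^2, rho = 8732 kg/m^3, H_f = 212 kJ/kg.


Radius R = 37/2 = 18.5 nm = 1.85e-08 m
Convert H_f = 212 kJ/kg = 212000 J/kg
dT = 2 * gamma_SL * T_bulk / (rho * H_f * R)
dT = 2 * 1.42 * 1204 / (8732 * 212000 * 1.85e-08)
dT = 99.8 K

99.8


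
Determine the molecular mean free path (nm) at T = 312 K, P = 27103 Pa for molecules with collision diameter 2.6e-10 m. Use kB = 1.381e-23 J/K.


Mean free path: lambda = kB*T / (sqrt(2) * pi * d^2 * P)
lambda = 1.381e-23 * 312 / (sqrt(2) * pi * (2.6e-10)^2 * 27103)
lambda = 5.29321e-07 m
lambda = 529.32 nm

529.32


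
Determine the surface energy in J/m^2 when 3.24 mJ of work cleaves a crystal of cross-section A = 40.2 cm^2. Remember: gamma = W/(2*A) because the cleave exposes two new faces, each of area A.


Convert: A = 40.2 cm^2 = 0.00402 m^2, W = 3.24 mJ = 0.00324 J
Cleaving exposes two faces of area A, so total new surface = 2*A and gamma = W / (2*A)
gamma = 0.00324 / (2 * 0.00402)
gamma = 0.403 J/m^2

0.403


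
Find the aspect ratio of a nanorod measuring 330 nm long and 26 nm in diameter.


Aspect ratio AR = length / diameter
AR = 330 / 26
AR = 12.69

12.69


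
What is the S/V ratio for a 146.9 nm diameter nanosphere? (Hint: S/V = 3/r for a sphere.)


Radius r = 146.9/2 = 73.45 nm
S/V = 3 / r = 3 / 73.45
S/V = 0.0408 nm^-1

0.0408


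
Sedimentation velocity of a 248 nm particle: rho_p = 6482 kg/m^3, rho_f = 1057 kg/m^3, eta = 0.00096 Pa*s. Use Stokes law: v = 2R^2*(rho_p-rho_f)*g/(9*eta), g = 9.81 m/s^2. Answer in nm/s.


Radius R = 248/2 nm = 1.24e-07 m
Density difference = 6482 - 1057 = 5425 kg/m^3
v = 2 * R^2 * (rho_p - rho_f) * g / (9 * eta)
v = 2 * (1.24e-07)^2 * 5425 * 9.81 / (9 * 0.00096)
v = 1.89421e-07 m/s = 189.4211 nm/s

189.4211


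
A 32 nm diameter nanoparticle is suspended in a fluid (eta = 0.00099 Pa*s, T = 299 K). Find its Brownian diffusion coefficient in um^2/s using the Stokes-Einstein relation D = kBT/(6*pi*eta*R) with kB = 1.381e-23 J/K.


Radius R = 32/2 = 16 nm = 1.6e-08 m
D = kB*T / (6*pi*eta*R)
D = 1.381e-23 * 299 / (6 * pi * 0.00099 * 1.6e-08)
D = 1.38296e-11 m^2/s = 13.83 um^2/s

13.83


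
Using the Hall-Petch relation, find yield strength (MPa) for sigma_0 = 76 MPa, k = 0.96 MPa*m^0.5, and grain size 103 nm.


d = 103 nm = 1.03e-07 m
sqrt(d) = 0.0003209361
Hall-Petch contribution = k / sqrt(d) = 0.96 / 0.0003209361 = 2991.2 MPa
sigma = sigma_0 + k/sqrt(d) = 76 + 2991.2 = 3067.2 MPa

3067.2


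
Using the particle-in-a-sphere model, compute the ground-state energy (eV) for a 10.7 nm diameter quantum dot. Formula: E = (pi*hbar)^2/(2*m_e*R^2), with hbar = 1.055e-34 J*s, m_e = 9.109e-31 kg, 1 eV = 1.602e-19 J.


Radius R = 10.7/2 = 5.35 nm = 5.35e-09 m
E = (pi * 1.055e-34)^2 / (2 * 9.109e-31 * (5.35e-09)^2)
E(J) = 2.10667e-21
E = E(J) / 1.602e-19 = 0.0132 eV

0.0132


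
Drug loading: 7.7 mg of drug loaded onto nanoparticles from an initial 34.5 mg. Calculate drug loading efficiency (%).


Drug loading efficiency = (drug loaded / drug initial) * 100
DLE = 7.7 / 34.5 * 100
DLE = 0.2232 * 100
DLE = 22.32%

22.32


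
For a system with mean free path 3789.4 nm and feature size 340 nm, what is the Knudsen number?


Knudsen number Kn = lambda / L
Kn = 3789.4 / 340
Kn = 11.1453

11.1453


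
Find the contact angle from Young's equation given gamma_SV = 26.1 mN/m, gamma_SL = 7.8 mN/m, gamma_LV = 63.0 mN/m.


cos(theta) = (gamma_SV - gamma_SL) / gamma_LV
cos(theta) = (26.1 - 7.8) / 63.0
cos(theta) = 0.290476
theta = arccos(0.290476) = 73.11 degrees

73.11


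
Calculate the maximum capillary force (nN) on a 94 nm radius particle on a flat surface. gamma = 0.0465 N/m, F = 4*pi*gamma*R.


Convert radius: R = 94 nm = 9.4e-08 m
F = 4 * pi * gamma * R
F = 4 * pi * 0.0465 * 9.4e-08
F = 5.49276e-08 N = 54.9276 nN

54.9276


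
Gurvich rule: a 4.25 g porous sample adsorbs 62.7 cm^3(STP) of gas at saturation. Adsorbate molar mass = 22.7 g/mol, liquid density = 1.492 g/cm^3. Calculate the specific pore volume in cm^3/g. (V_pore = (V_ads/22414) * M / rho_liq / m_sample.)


Moles adsorbed n = V_ads / 22414 = 62.7 / 22414 = 2.797359e-03 mol
Liquid volume V_liq = n * M / rho_liq = 2.797359e-03 * 22.7 / 1.492 = 0.04256 cm^3
Specific pore volume V_pore = V_liq / m_sample = 0.04256 / 4.25
V_pore = 0.01 cm^3/g

0.01


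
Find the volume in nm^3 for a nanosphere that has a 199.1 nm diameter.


Radius r = 199.1/2 = 99.55 nm
Volume V = (4/3) * pi * r^3
V = (4/3) * pi * (99.55)^3
V = 4132495.62 nm^3

4132495.62


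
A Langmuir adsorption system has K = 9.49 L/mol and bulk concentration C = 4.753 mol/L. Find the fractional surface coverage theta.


Langmuir isotherm: theta = K*C / (1 + K*C)
K*C = 9.49 * 4.753 = 45.10597
theta = 45.10597 / (1 + 45.10597) = 45.10597 / 46.10597
theta = 0.9783

0.9783


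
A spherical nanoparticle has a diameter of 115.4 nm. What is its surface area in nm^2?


Radius r = 115.4/2 = 57.7 nm
Surface area SA = 4 * pi * r^2
SA = 4 * pi * (57.7)^2
SA = 41837.09 nm^2

41837.09


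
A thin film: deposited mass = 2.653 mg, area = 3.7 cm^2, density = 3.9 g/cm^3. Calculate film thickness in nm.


Convert: m = 2.653 mg = 2.6530e-06 kg, A = 3.7 cm^2 = 3.7000e-04 m^2, rho = 3.9 g/cm^3 = 3900 kg/m^3
t = m / (A * rho)
t = 2.6530e-06 / (3.7000e-04 * 3900)
t = 1.8385e-06 m = 1838.5 nm

1838.5


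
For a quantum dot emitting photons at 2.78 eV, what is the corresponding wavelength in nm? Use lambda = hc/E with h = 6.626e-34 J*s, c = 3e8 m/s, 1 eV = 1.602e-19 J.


Convert energy: E = 2.78 eV = 2.78 * 1.602e-19 = 4.45356e-19 J
lambda = h*c / E = 6.626e-34 * 3e8 / 4.45356e-19
lambda = 4.4634e-07 m = 446.3 nm

446.3


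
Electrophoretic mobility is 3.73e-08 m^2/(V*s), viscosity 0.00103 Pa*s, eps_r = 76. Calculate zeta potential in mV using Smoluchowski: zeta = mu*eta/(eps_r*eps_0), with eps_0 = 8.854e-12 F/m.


Smoluchowski equation: zeta = mu * eta / (eps_r * eps_0)
zeta = 3.73e-08 * 0.00103 / (76 * 8.854e-12)
zeta = 0.057094 V = 57.09 mV

57.09


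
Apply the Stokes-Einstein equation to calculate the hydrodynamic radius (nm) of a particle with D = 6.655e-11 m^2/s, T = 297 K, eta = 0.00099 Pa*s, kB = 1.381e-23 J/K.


Stokes-Einstein: R = kB*T / (6*pi*eta*D)
R = 1.381e-23 * 297 / (6 * pi * 0.00099 * 6.655e-11)
R = 3.30267e-09 m = 3.3 nm

3.3


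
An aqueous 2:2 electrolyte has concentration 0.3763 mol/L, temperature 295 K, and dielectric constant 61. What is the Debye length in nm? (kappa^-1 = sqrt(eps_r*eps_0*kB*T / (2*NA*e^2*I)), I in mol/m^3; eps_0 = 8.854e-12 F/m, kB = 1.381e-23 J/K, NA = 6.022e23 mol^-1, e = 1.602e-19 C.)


Ionic strength I = 0.3763 * 2^2 * 1000 = 1505.2 mol/m^3
kappa^-1 = sqrt(61 * 8.854e-12 * 1.381e-23 * 295 / (2 * 6.022e23 * (1.602e-19)^2 * 1505.2))
kappa^-1 = 0.217 nm

0.217


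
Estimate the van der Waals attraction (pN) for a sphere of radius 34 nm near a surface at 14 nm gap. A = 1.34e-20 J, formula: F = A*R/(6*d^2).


Convert to SI: R = 34 nm = 3.4e-08 m, d = 14 nm = 1.4e-08 m
F = A * R / (6 * d^2)
F = 1.34e-20 * 3.4e-08 / (6 * (1.4e-08)^2)
F = 3.87415e-13 N = 0.387 pN

0.387


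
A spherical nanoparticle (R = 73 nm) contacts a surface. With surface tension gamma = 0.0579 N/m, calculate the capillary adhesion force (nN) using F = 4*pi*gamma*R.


Convert radius: R = 73 nm = 7.3e-08 m
F = 4 * pi * gamma * R
F = 4 * pi * 0.0579 * 7.3e-08
F = 5.31143e-08 N = 53.1143 nN

53.1143


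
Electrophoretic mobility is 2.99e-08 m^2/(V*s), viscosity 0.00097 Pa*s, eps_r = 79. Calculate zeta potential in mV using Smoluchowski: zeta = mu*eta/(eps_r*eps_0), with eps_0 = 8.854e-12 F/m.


Smoluchowski equation: zeta = mu * eta / (eps_r * eps_0)
zeta = 2.99e-08 * 0.00097 / (79 * 8.854e-12)
zeta = 0.041464 V = 41.46 mV

41.46


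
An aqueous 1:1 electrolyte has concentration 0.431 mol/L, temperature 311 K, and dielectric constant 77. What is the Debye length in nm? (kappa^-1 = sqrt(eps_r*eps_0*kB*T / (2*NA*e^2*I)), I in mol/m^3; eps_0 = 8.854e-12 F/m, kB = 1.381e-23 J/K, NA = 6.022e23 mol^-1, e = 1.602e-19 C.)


Ionic strength I = 0.431 * 1^2 * 1000 = 431 mol/m^3
kappa^-1 = sqrt(77 * 8.854e-12 * 1.381e-23 * 311 / (2 * 6.022e23 * (1.602e-19)^2 * 431))
kappa^-1 = 0.469 nm

0.469


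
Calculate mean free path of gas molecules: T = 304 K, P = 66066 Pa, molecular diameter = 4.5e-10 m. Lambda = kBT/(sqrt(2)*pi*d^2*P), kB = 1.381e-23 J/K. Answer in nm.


Mean free path: lambda = kB*T / (sqrt(2) * pi * d^2 * P)
lambda = 1.381e-23 * 304 / (sqrt(2) * pi * (4.5e-10)^2 * 66066)
lambda = 7.06316e-08 m
lambda = 70.63 nm

70.63


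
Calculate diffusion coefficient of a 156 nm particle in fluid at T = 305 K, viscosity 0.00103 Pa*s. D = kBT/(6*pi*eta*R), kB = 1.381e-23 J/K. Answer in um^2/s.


Radius R = 156/2 = 78 nm = 7.8e-08 m
D = kB*T / (6*pi*eta*R)
D = 1.381e-23 * 305 / (6 * pi * 0.00103 * 7.8e-08)
D = 2.78138e-12 m^2/s = 2.781 um^2/s

2.781


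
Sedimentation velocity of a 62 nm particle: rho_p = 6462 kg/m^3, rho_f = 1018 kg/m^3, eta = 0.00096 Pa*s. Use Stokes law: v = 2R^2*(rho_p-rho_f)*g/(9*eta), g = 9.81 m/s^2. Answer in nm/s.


Radius R = 62/2 nm = 3.1e-08 m
Density difference = 6462 - 1018 = 5444 kg/m^3
v = 2 * R^2 * (rho_p - rho_f) * g / (9 * eta)
v = 2 * (3.1e-08)^2 * 5444 * 9.81 / (9 * 0.00096)
v = 1.18803e-08 m/s = 11.8803 nm/s

11.8803


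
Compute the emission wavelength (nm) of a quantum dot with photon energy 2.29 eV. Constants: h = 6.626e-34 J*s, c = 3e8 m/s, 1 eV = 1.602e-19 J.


Convert energy: E = 2.29 eV = 2.29 * 1.602e-19 = 3.66858e-19 J
lambda = h*c / E = 6.626e-34 * 3e8 / 3.66858e-19
lambda = 5.41845e-07 m = 541.8 nm

541.8


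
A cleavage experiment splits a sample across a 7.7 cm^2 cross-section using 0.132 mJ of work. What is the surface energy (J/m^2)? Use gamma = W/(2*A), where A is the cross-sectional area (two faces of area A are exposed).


Convert: A = 7.7 cm^2 = 0.00077 m^2, W = 0.132 mJ = 0.000132 J
Cleaving exposes two faces of area A, so total new surface = 2*A and gamma = W / (2*A)
gamma = 0.000132 / (2 * 0.00077)
gamma = 0.086 J/m^2

0.086


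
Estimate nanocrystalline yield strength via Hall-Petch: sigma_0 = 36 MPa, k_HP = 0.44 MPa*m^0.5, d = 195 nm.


d = 195 nm = 1.95e-07 m
sqrt(d) = 0.000441588
Hall-Petch contribution = k / sqrt(d) = 0.44 / 0.000441588 = 996.4 MPa
sigma = sigma_0 + k/sqrt(d) = 36 + 996.4 = 1032.4 MPa

1032.4


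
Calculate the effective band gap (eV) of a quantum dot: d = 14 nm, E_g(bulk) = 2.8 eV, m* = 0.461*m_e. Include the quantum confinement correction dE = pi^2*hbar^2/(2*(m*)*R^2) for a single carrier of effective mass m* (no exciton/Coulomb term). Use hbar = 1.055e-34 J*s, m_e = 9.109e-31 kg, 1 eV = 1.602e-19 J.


Radius R = 14/2 nm = 7e-09 m
Confinement energy dE = pi^2 * hbar^2 / (2 * m_eff * m_e * R^2)
dE = pi^2 * (1.055e-34)^2 / (2 * 0.461 * 9.109e-31 * (7e-09)^2) J, divided by 1.602e-19 J/eV
dE = 0.0167 eV
Total band gap = E_g(bulk) + dE = 2.8 + 0.0167 = 2.8167 eV

2.8167


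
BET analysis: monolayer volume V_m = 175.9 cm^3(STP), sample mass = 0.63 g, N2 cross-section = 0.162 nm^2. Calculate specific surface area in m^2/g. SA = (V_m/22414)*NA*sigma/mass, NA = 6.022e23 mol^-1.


Number of moles in monolayer = V_m / 22414 = 175.9 / 22414 = 0.00784777
Number of molecules = moles * NA = 0.00784777 * 6.022e23
SA = molecules * sigma / mass
SA = (175.9 / 22414) * 6.022e23 * 0.162e-18 / 0.63
SA = 1215.2 m^2/g

1215.2


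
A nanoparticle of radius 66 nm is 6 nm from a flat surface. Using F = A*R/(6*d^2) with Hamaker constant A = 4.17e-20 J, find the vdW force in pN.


Convert to SI: R = 66 nm = 6.6e-08 m, d = 6 nm = 6e-09 m
F = A * R / (6 * d^2)
F = 4.17e-20 * 6.6e-08 / (6 * (6e-09)^2)
F = 1.27417e-11 N = 12.742 pN

12.742


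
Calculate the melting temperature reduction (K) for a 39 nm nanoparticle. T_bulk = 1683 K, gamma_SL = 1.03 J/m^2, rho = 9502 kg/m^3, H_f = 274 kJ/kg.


Radius R = 39/2 = 19.5 nm = 1.95e-08 m
Convert H_f = 274 kJ/kg = 274000 J/kg
dT = 2 * gamma_SL * T_bulk / (rho * H_f * R)
dT = 2 * 1.03 * 1683 / (9502 * 274000 * 1.95e-08)
dT = 68.3 K

68.3
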